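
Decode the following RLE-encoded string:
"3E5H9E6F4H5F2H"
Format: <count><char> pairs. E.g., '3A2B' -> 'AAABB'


Expanding each <count><char> pair:
  3E -> 'EEE'
  5H -> 'HHHHH'
  9E -> 'EEEEEEEEE'
  6F -> 'FFFFFF'
  4H -> 'HHHH'
  5F -> 'FFFFF'
  2H -> 'HH'

Decoded = EEEHHHHHEEEEEEEEEFFFFFFHHHHFFFFFHH


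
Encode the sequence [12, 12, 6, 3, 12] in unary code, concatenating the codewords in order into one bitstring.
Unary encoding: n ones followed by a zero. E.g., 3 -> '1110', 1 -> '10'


Encode each number as n ones followed by a terminating 0:
  12 -> 1111111111110 (13 bits)
  12 -> 1111111111110 (13 bits)
  6 -> 1111110 (7 bits)
  3 -> 1110 (4 bits)
  12 -> 1111111111110 (13 bits)
Total length = 13 + 13 + 7 + 4 + 13 = 50 bits.

Unary([12, 12, 6, 3, 12]) = 11111111111101111111111110111111011101111111111110 (50 bits)


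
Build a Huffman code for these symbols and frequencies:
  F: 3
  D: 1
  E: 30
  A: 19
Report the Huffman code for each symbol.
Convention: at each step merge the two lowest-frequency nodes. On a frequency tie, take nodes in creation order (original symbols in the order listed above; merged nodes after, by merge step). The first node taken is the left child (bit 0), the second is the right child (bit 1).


Huffman tree construction:
Step 1: Merge D(1) + F(3) = 4
Step 2: Merge (D+F)(4) + A(19) = 23
Step 3: Merge ((D+F)+A)(23) + E(30) = 53
Read each symbol's code off the tree from the root (left child = 0, right child = 1).

Codes:
  F: 001 (length 3)
  D: 000 (length 3)
  E: 1 (length 1)
  A: 01 (length 2)
Average code length: 80/53 = 1.5094 bits/symbol


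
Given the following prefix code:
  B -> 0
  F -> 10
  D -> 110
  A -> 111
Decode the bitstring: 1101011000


Decoding step by step:
Bits 110 -> D
Bits 10 -> F
Bits 110 -> D
Bits 0 -> B
Bits 0 -> B


Decoded message: DFDBB


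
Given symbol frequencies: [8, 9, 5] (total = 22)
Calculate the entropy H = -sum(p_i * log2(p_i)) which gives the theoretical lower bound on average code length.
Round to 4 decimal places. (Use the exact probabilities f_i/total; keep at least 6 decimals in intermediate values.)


Per-symbol terms -p_i * log2(p_i) with p_i = f_i/22:
  p = 8/22 = 0.363636: log2(p) = -1.459432, -p*log2(p) = 0.530702
  p = 9/22 = 0.409091: log2(p) = -1.289507, -p*log2(p) = 0.527525
  p = 5/22 = 0.227273: log2(p) = -2.137504, -p*log2(p) = 0.485796
H = 0.530702 + 0.527525 + 0.485796 = 1.544023

H = 1.544 bits/symbol


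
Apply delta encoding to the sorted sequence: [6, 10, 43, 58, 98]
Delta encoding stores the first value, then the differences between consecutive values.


First value: 6
Deltas:
  10 - 6 = 4
  43 - 10 = 33
  58 - 43 = 15
  98 - 58 = 40


Delta encoded: [6, 4, 33, 15, 40]


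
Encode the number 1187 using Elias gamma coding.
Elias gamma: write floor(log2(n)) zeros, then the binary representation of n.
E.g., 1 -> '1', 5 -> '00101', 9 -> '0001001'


num_bits = floor(log2(1187)) + 1 = 11
leading_zeros = num_bits - 1 = 10
binary(1187) = 10010100011

Elias gamma(1187) = '0000000000' + '10010100011' = 000000000010010100011 (21 bits)


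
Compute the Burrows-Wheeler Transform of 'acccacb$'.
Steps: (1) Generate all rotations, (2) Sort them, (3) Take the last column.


Rotations (sorted):
  0: $acccacb -> last char: b
  1: acb$accc -> last char: c
  2: acccacb$ -> last char: $
  3: b$acccac -> last char: c
  4: cacb$acc -> last char: c
  5: cb$accca -> last char: a
  6: ccacb$ac -> last char: c
  7: cccacb$a -> last char: a


BWT = bc$ccaca


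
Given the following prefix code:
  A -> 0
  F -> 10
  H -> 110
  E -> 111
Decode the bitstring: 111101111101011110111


Decoding step by step:
Bits 111 -> E
Bits 10 -> F
Bits 111 -> E
Bits 110 -> H
Bits 10 -> F
Bits 111 -> E
Bits 10 -> F
Bits 111 -> E


Decoded message: EFEHFEFE


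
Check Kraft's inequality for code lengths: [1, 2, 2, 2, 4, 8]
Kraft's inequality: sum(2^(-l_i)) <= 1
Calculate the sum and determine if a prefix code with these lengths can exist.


Sum = 2^(-1) + 2^(-2) + 2^(-2) + 2^(-2) + 2^(-4) + 2^(-8)
    = 0.5 + 0.25 + 0.25 + 0.25 + 0.0625 + 0.00390625
    = 337/256 = 1.31640625
Since 1.31640625 > 1, Kraft's inequality is NOT satisfied.
A prefix code with these lengths CANNOT exist.

Kraft sum = 1.31640625. Not satisfied.


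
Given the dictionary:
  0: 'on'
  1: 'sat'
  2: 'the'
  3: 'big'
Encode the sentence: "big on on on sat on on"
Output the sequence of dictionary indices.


Look up each word in the dictionary:
  'big' -> 3
  'on' -> 0
  'on' -> 0
  'on' -> 0
  'sat' -> 1
  'on' -> 0
  'on' -> 0

Encoded: [3, 0, 0, 0, 1, 0, 0]


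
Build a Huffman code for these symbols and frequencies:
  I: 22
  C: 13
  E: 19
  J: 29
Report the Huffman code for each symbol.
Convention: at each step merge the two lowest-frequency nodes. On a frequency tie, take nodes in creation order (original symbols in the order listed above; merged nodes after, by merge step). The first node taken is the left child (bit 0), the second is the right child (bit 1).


Huffman tree construction:
Step 1: Merge C(13) + E(19) = 32
Step 2: Merge I(22) + J(29) = 51
Step 3: Merge (C+E)(32) + (I+J)(51) = 83
Read each symbol's code off the tree from the root (left child = 0, right child = 1).

Codes:
  I: 10 (length 2)
  C: 00 (length 2)
  E: 01 (length 2)
  J: 11 (length 2)
Average code length: 166/83 = 2.0000 bits/symbol


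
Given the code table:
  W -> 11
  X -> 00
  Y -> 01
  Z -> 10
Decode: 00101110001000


Decoding:
00 -> X
10 -> Z
11 -> W
10 -> Z
00 -> X
10 -> Z
00 -> X


Result: XZWZXZX


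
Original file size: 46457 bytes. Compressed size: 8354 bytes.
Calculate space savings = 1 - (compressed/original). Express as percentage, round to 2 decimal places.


ratio = compressed/original = 8354/46457 = 0.179822
savings = 1 - ratio = 1 - 0.179822 = 0.820178
as a percentage: 0.820178 * 100 = 82.02%

Space savings = 1 - 8354/46457 = 82.02%


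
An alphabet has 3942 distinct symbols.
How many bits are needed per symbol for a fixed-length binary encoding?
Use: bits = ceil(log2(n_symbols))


log2(3942) = 11.9447
Bracket: 2^11 = 2048 < 3942 <= 2^12 = 4096
So ceil(log2(3942)) = 12

bits = ceil(log2(3942)) = ceil(11.9447) = 12 bits


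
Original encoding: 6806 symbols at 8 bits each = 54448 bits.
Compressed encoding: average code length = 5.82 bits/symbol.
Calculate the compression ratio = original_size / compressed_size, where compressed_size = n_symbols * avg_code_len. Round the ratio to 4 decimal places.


original_size = n_symbols * orig_bits = 6806 * 8 = 54448 bits
compressed_size = n_symbols * avg_code_len = 6806 * 5.82 = 39610.92 bits
ratio = original_size / compressed_size = 54448 / 39610.92 = 1.3746

Compression ratio = 1.3746


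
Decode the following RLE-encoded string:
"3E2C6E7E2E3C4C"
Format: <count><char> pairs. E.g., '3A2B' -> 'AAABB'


Expanding each <count><char> pair:
  3E -> 'EEE'
  2C -> 'CC'
  6E -> 'EEEEEE'
  7E -> 'EEEEEEE'
  2E -> 'EE'
  3C -> 'CCC'
  4C -> 'CCCC'

Decoded = EEECCEEEEEEEEEEEEEEECCCCCCC


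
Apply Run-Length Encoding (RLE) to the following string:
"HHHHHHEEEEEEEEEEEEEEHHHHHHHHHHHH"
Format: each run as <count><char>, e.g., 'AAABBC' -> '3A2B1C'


Scanning runs left to right:
  i=0: run of 'H' x 6 -> '6H'
  i=6: run of 'E' x 14 -> '14E'
  i=20: run of 'H' x 12 -> '12H'

RLE = 6H14E12H


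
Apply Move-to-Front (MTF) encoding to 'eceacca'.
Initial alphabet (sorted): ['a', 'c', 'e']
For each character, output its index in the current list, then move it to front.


MTF encoding:
'e': index 2 in ['a', 'c', 'e'] -> ['e', 'a', 'c']
'c': index 2 in ['e', 'a', 'c'] -> ['c', 'e', 'a']
'e': index 1 in ['c', 'e', 'a'] -> ['e', 'c', 'a']
'a': index 2 in ['e', 'c', 'a'] -> ['a', 'e', 'c']
'c': index 2 in ['a', 'e', 'c'] -> ['c', 'a', 'e']
'c': index 0 in ['c', 'a', 'e'] -> ['c', 'a', 'e']
'a': index 1 in ['c', 'a', 'e'] -> ['a', 'c', 'e']


Output: [2, 2, 1, 2, 2, 0, 1]


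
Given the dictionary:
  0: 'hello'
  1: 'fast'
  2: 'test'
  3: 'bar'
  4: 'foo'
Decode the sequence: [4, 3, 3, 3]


Look up each index in the dictionary:
  4 -> 'foo'
  3 -> 'bar'
  3 -> 'bar'
  3 -> 'bar'

Decoded: "foo bar bar bar"


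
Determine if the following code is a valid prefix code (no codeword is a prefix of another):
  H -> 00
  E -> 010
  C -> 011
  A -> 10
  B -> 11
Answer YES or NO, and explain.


Checking each pair (does one codeword prefix another?):
  H='00' vs E='010': no prefix
  H='00' vs C='011': no prefix
  H='00' vs A='10': no prefix
  H='00' vs B='11': no prefix
  E='010' vs H='00': no prefix
  E='010' vs C='011': no prefix
  E='010' vs A='10': no prefix
  E='010' vs B='11': no prefix
  C='011' vs H='00': no prefix
  C='011' vs E='010': no prefix
  C='011' vs A='10': no prefix
  C='011' vs B='11': no prefix
  A='10' vs H='00': no prefix
  A='10' vs E='010': no prefix
  A='10' vs C='011': no prefix
  A='10' vs B='11': no prefix
  B='11' vs H='00': no prefix
  B='11' vs E='010': no prefix
  B='11' vs C='011': no prefix
  B='11' vs A='10': no prefix
No violation found over all pairs.

YES -- this is a valid prefix code. No codeword is a prefix of any other codeword.


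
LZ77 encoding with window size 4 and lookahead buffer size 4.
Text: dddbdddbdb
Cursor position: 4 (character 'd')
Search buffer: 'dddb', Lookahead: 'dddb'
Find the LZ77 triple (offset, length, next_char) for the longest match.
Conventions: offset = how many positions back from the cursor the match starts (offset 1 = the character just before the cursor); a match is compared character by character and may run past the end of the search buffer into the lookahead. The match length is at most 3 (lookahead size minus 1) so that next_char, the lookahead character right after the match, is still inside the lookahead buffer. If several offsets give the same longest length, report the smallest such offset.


Try each offset into the search buffer:
  offset=1 (pos 3, char 'b'): match length 0
  offset=2 (pos 2, char 'd'): match length 1
  offset=3 (pos 1, char 'd'): match length 2
  offset=4 (pos 0, char 'd'): match length 3
Longest match has length 3 at offset 4.
next_char = character at position 4 + 3 = 7 -> 'b'

Best match: offset=4, length=3 (matching 'ddd' starting at position 0)
LZ77 triple: (4, 3, 'b')


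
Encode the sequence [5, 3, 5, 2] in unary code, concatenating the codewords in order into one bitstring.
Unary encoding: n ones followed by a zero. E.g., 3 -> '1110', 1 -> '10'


Encode each number as n ones followed by a terminating 0:
  5 -> 111110 (6 bits)
  3 -> 1110 (4 bits)
  5 -> 111110 (6 bits)
  2 -> 110 (3 bits)
Total length = 6 + 4 + 6 + 3 = 19 bits.

Unary([5, 3, 5, 2]) = 1111101110111110110 (19 bits)


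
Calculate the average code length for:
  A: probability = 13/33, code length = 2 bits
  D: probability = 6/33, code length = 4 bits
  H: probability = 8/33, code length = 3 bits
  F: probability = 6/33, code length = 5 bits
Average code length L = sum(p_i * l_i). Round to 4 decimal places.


Weighted contributions p_i * l_i:
  A: (13/33) * 2 = 26/33
  D: (6/33) * 4 = 24/33
  H: (8/33) * 3 = 24/33
  F: (6/33) * 5 = 30/33
Sum = (26 + 24 + 24 + 30)/33 = 104/33

L = 104/33 = 3.1515 bits/symbol


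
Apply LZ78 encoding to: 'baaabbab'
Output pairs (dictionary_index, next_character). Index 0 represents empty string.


LZ78 encoding steps:
Dictionary: {0: ''}
Step 1: w='' (idx 0), next='b' -> output (0, 'b'), add 'b' as idx 1
Step 2: w='' (idx 0), next='a' -> output (0, 'a'), add 'a' as idx 2
Step 3: w='a' (idx 2), next='a' -> output (2, 'a'), add 'aa' as idx 3
Step 4: w='b' (idx 1), next='b' -> output (1, 'b'), add 'bb' as idx 4
Step 5: w='a' (idx 2), next='b' -> output (2, 'b'), add 'ab' as idx 5


Encoded: [(0, 'b'), (0, 'a'), (2, 'a'), (1, 'b'), (2, 'b')]


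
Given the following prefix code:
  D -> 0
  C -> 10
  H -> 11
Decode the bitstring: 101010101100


Decoding step by step:
Bits 10 -> C
Bits 10 -> C
Bits 10 -> C
Bits 10 -> C
Bits 11 -> H
Bits 0 -> D
Bits 0 -> D


Decoded message: CCCCHDD


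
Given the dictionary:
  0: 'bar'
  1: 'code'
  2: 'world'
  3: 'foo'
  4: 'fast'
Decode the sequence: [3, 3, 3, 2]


Look up each index in the dictionary:
  3 -> 'foo'
  3 -> 'foo'
  3 -> 'foo'
  2 -> 'world'

Decoded: "foo foo foo world"


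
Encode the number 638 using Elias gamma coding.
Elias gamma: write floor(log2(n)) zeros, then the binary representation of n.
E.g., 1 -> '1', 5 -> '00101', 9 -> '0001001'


num_bits = floor(log2(638)) + 1 = 10
leading_zeros = num_bits - 1 = 9
binary(638) = 1001111110

Elias gamma(638) = '000000000' + '1001111110' = 0000000001001111110 (19 bits)


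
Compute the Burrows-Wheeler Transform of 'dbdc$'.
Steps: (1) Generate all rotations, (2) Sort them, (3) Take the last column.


Rotations (sorted):
  0: $dbdc -> last char: c
  1: bdc$d -> last char: d
  2: c$dbd -> last char: d
  3: dbdc$ -> last char: $
  4: dc$db -> last char: b


BWT = cdd$b


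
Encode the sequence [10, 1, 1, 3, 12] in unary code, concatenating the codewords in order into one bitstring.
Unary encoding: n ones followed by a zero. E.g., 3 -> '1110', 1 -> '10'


Encode each number as n ones followed by a terminating 0:
  10 -> 11111111110 (11 bits)
  1 -> 10 (2 bits)
  1 -> 10 (2 bits)
  3 -> 1110 (4 bits)
  12 -> 1111111111110 (13 bits)
Total length = 11 + 2 + 2 + 4 + 13 = 32 bits.

Unary([10, 1, 1, 3, 12]) = 11111111110101011101111111111110 (32 bits)


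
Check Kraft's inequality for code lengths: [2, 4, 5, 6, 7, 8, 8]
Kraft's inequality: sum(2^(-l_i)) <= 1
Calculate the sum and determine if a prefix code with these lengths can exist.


Sum = 2^(-2) + 2^(-4) + 2^(-5) + 2^(-6) + 2^(-7) + 2^(-8) + 2^(-8)
    = 0.25 + 0.0625 + 0.03125 + 0.015625 + 0.0078125 + 0.00390625 + 0.00390625
    = 96/256 = 0.375
Since 0.375 <= 1, Kraft's inequality IS satisfied.
A prefix code with these lengths CAN exist.

Kraft sum = 0.375. Satisfied.


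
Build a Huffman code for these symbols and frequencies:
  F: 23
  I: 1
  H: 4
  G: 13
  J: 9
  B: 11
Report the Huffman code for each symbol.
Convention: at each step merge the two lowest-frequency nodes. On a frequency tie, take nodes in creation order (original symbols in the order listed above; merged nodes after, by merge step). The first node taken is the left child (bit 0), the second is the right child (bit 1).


Huffman tree construction:
Step 1: Merge I(1) + H(4) = 5
Step 2: Merge (I+H)(5) + J(9) = 14
Step 3: Merge B(11) + G(13) = 24
Step 4: Merge ((I+H)+J)(14) + F(23) = 37
Step 5: Merge (B+G)(24) + (((I+H)+J)+F)(37) = 61
Read each symbol's code off the tree from the root (left child = 0, right child = 1).

Codes:
  F: 11 (length 2)
  I: 1000 (length 4)
  H: 1001 (length 4)
  G: 01 (length 2)
  J: 101 (length 3)
  B: 00 (length 2)
Average code length: 141/61 = 2.3115 bits/symbol


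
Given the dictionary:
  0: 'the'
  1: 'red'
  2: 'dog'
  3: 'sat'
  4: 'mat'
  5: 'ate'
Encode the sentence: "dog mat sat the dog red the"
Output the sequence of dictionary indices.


Look up each word in the dictionary:
  'dog' -> 2
  'mat' -> 4
  'sat' -> 3
  'the' -> 0
  'dog' -> 2
  'red' -> 1
  'the' -> 0

Encoded: [2, 4, 3, 0, 2, 1, 0]


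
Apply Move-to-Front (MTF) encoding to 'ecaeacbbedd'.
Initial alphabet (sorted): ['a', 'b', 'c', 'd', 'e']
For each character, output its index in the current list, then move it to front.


MTF encoding:
'e': index 4 in ['a', 'b', 'c', 'd', 'e'] -> ['e', 'a', 'b', 'c', 'd']
'c': index 3 in ['e', 'a', 'b', 'c', 'd'] -> ['c', 'e', 'a', 'b', 'd']
'a': index 2 in ['c', 'e', 'a', 'b', 'd'] -> ['a', 'c', 'e', 'b', 'd']
'e': index 2 in ['a', 'c', 'e', 'b', 'd'] -> ['e', 'a', 'c', 'b', 'd']
'a': index 1 in ['e', 'a', 'c', 'b', 'd'] -> ['a', 'e', 'c', 'b', 'd']
'c': index 2 in ['a', 'e', 'c', 'b', 'd'] -> ['c', 'a', 'e', 'b', 'd']
'b': index 3 in ['c', 'a', 'e', 'b', 'd'] -> ['b', 'c', 'a', 'e', 'd']
'b': index 0 in ['b', 'c', 'a', 'e', 'd'] -> ['b', 'c', 'a', 'e', 'd']
'e': index 3 in ['b', 'c', 'a', 'e', 'd'] -> ['e', 'b', 'c', 'a', 'd']
'd': index 4 in ['e', 'b', 'c', 'a', 'd'] -> ['d', 'e', 'b', 'c', 'a']
'd': index 0 in ['d', 'e', 'b', 'c', 'a'] -> ['d', 'e', 'b', 'c', 'a']


Output: [4, 3, 2, 2, 1, 2, 3, 0, 3, 4, 0]


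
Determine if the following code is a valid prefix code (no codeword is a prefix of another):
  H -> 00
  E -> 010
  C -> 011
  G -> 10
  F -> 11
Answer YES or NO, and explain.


Checking each pair (does one codeword prefix another?):
  H='00' vs E='010': no prefix
  H='00' vs C='011': no prefix
  H='00' vs G='10': no prefix
  H='00' vs F='11': no prefix
  E='010' vs H='00': no prefix
  E='010' vs C='011': no prefix
  E='010' vs G='10': no prefix
  E='010' vs F='11': no prefix
  C='011' vs H='00': no prefix
  C='011' vs E='010': no prefix
  C='011' vs G='10': no prefix
  C='011' vs F='11': no prefix
  G='10' vs H='00': no prefix
  G='10' vs E='010': no prefix
  G='10' vs C='011': no prefix
  G='10' vs F='11': no prefix
  F='11' vs H='00': no prefix
  F='11' vs E='010': no prefix
  F='11' vs C='011': no prefix
  F='11' vs G='10': no prefix
No violation found over all pairs.

YES -- this is a valid prefix code. No codeword is a prefix of any other codeword.


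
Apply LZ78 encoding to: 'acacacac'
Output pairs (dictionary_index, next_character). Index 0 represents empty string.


LZ78 encoding steps:
Dictionary: {0: ''}
Step 1: w='' (idx 0), next='a' -> output (0, 'a'), add 'a' as idx 1
Step 2: w='' (idx 0), next='c' -> output (0, 'c'), add 'c' as idx 2
Step 3: w='a' (idx 1), next='c' -> output (1, 'c'), add 'ac' as idx 3
Step 4: w='ac' (idx 3), next='a' -> output (3, 'a'), add 'aca' as idx 4
Step 5: w='c' (idx 2), end of input -> output (2, '')


Encoded: [(0, 'a'), (0, 'c'), (1, 'c'), (3, 'a'), (2, '')]


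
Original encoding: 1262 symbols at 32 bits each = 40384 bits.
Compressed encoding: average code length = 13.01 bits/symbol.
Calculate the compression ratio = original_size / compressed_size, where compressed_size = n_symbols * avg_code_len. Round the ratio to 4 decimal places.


original_size = n_symbols * orig_bits = 1262 * 32 = 40384 bits
compressed_size = n_symbols * avg_code_len = 1262 * 13.01 = 16418.62 bits
ratio = original_size / compressed_size = 40384 / 16418.62 = 2.4596

Compression ratio = 2.4596


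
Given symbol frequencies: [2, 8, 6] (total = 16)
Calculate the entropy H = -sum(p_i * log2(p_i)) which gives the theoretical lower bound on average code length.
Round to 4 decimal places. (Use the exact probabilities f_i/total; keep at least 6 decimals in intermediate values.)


Per-symbol terms -p_i * log2(p_i) with p_i = f_i/16:
  p = 2/16 = 0.125000: log2(p) = -3.000000, -p*log2(p) = 0.375000
  p = 8/16 = 0.500000: log2(p) = -1.000000, -p*log2(p) = 0.500000
  p = 6/16 = 0.375000: log2(p) = -1.415037, -p*log2(p) = 0.530639
H = 0.375000 + 0.500000 + 0.530639 = 1.405639

H = 1.4056 bits/symbol


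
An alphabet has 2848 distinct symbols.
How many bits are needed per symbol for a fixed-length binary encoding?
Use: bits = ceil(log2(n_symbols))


log2(2848) = 11.4757
Bracket: 2^11 = 2048 < 2848 <= 2^12 = 4096
So ceil(log2(2848)) = 12

bits = ceil(log2(2848)) = ceil(11.4757) = 12 bits


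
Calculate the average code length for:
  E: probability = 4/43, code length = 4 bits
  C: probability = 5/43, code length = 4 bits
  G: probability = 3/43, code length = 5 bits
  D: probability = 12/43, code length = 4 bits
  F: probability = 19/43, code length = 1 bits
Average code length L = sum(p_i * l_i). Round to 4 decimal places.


Weighted contributions p_i * l_i:
  E: (4/43) * 4 = 16/43
  C: (5/43) * 4 = 20/43
  G: (3/43) * 5 = 15/43
  D: (12/43) * 4 = 48/43
  F: (19/43) * 1 = 19/43
Sum = (16 + 20 + 15 + 48 + 19)/43 = 118/43

L = 118/43 = 2.7442 bits/symbol


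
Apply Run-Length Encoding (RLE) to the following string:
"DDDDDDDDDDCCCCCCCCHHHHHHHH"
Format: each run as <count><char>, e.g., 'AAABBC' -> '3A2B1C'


Scanning runs left to right:
  i=0: run of 'D' x 10 -> '10D'
  i=10: run of 'C' x 8 -> '8C'
  i=18: run of 'H' x 8 -> '8H'

RLE = 10D8C8H


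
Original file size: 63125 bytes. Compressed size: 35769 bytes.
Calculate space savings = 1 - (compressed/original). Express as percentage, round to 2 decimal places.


ratio = compressed/original = 35769/63125 = 0.566638
savings = 1 - ratio = 1 - 0.566638 = 0.433362
as a percentage: 0.433362 * 100 = 43.34%

Space savings = 1 - 35769/63125 = 43.34%


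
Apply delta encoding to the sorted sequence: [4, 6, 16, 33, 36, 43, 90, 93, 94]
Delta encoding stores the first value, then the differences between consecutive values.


First value: 4
Deltas:
  6 - 4 = 2
  16 - 6 = 10
  33 - 16 = 17
  36 - 33 = 3
  43 - 36 = 7
  90 - 43 = 47
  93 - 90 = 3
  94 - 93 = 1


Delta encoded: [4, 2, 10, 17, 3, 7, 47, 3, 1]


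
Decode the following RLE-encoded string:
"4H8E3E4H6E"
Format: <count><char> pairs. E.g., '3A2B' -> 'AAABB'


Expanding each <count><char> pair:
  4H -> 'HHHH'
  8E -> 'EEEEEEEE'
  3E -> 'EEE'
  4H -> 'HHHH'
  6E -> 'EEEEEE'

Decoded = HHHHEEEEEEEEEEEHHHHEEEEEE


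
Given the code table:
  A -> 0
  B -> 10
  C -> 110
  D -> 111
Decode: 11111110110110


Decoding:
111 -> D
111 -> D
10 -> B
110 -> C
110 -> C


Result: DDBCC


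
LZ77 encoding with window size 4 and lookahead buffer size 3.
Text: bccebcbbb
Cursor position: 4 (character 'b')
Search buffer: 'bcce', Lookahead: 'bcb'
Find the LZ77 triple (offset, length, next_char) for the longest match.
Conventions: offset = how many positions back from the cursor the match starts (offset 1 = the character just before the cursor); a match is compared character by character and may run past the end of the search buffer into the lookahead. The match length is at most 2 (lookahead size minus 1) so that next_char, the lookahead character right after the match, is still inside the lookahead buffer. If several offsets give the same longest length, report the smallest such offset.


Try each offset into the search buffer:
  offset=1 (pos 3, char 'e'): match length 0
  offset=2 (pos 2, char 'c'): match length 0
  offset=3 (pos 1, char 'c'): match length 0
  offset=4 (pos 0, char 'b'): match length 2
Longest match has length 2 at offset 4.
next_char = character at position 4 + 2 = 6 -> 'b'

Best match: offset=4, length=2 (matching 'bc' starting at position 0)
LZ77 triple: (4, 2, 'b')


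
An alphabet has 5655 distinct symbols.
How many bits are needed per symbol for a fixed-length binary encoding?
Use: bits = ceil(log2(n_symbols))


log2(5655) = 12.4653
Bracket: 2^12 = 4096 < 5655 <= 2^13 = 8192
So ceil(log2(5655)) = 13

bits = ceil(log2(5655)) = ceil(12.4653) = 13 bits


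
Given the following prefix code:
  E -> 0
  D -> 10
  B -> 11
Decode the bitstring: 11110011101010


Decoding step by step:
Bits 11 -> B
Bits 11 -> B
Bits 0 -> E
Bits 0 -> E
Bits 11 -> B
Bits 10 -> D
Bits 10 -> D
Bits 10 -> D


Decoded message: BBEEBDDD


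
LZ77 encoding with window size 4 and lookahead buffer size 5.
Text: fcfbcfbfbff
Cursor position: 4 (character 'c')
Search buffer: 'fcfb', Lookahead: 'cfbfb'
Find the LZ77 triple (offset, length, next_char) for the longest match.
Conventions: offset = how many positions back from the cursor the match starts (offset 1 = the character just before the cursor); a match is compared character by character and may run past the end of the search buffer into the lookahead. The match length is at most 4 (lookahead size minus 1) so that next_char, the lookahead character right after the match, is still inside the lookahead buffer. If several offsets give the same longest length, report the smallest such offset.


Try each offset into the search buffer:
  offset=1 (pos 3, char 'b'): match length 0
  offset=2 (pos 2, char 'f'): match length 0
  offset=3 (pos 1, char 'c'): match length 3
  offset=4 (pos 0, char 'f'): match length 0
Longest match has length 3 at offset 3.
next_char = character at position 4 + 3 = 7 -> 'f'

Best match: offset=3, length=3 (matching 'cfb' starting at position 1)
LZ77 triple: (3, 3, 'f')


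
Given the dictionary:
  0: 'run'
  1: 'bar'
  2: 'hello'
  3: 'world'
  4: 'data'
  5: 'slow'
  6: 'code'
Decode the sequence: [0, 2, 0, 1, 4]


Look up each index in the dictionary:
  0 -> 'run'
  2 -> 'hello'
  0 -> 'run'
  1 -> 'bar'
  4 -> 'data'

Decoded: "run hello run bar data"


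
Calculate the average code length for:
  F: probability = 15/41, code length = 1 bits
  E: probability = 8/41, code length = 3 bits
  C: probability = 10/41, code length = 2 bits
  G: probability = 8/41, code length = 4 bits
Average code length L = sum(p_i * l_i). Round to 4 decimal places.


Weighted contributions p_i * l_i:
  F: (15/41) * 1 = 15/41
  E: (8/41) * 3 = 24/41
  C: (10/41) * 2 = 20/41
  G: (8/41) * 4 = 32/41
Sum = (15 + 24 + 20 + 32)/41 = 91/41

L = 91/41 = 2.2195 bits/symbol


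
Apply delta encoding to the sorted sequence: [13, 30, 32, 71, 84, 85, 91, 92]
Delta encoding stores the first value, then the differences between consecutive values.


First value: 13
Deltas:
  30 - 13 = 17
  32 - 30 = 2
  71 - 32 = 39
  84 - 71 = 13
  85 - 84 = 1
  91 - 85 = 6
  92 - 91 = 1


Delta encoded: [13, 17, 2, 39, 13, 1, 6, 1]


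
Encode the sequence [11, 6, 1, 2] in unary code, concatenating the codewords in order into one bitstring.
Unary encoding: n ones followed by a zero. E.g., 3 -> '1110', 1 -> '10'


Encode each number as n ones followed by a terminating 0:
  11 -> 111111111110 (12 bits)
  6 -> 1111110 (7 bits)
  1 -> 10 (2 bits)
  2 -> 110 (3 bits)
Total length = 12 + 7 + 2 + 3 = 24 bits.

Unary([11, 6, 1, 2]) = 111111111110111111010110 (24 bits)


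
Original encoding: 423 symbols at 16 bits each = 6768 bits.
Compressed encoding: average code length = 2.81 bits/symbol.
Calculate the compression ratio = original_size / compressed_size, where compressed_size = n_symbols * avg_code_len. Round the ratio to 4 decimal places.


original_size = n_symbols * orig_bits = 423 * 16 = 6768 bits
compressed_size = n_symbols * avg_code_len = 423 * 2.81 = 1188.63 bits
ratio = original_size / compressed_size = 6768 / 1188.63 = 5.694

Compression ratio = 5.694


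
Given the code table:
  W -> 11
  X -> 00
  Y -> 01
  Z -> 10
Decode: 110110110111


Decoding:
11 -> W
01 -> Y
10 -> Z
11 -> W
01 -> Y
11 -> W


Result: WYZWYW


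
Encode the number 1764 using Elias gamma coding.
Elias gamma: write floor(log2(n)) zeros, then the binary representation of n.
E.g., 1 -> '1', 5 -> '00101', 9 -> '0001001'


num_bits = floor(log2(1764)) + 1 = 11
leading_zeros = num_bits - 1 = 10
binary(1764) = 11011100100

Elias gamma(1764) = '0000000000' + '11011100100' = 000000000011011100100 (21 bits)


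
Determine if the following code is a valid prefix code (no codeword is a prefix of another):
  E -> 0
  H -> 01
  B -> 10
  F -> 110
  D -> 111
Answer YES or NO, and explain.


Checking each pair (does one codeword prefix another?):
  E='0' vs H='01': prefix -- VIOLATION

NO -- this is NOT a valid prefix code. E (0) is a prefix of H (01).


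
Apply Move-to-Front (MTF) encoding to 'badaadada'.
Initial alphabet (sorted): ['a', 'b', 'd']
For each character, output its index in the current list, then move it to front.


MTF encoding:
'b': index 1 in ['a', 'b', 'd'] -> ['b', 'a', 'd']
'a': index 1 in ['b', 'a', 'd'] -> ['a', 'b', 'd']
'd': index 2 in ['a', 'b', 'd'] -> ['d', 'a', 'b']
'a': index 1 in ['d', 'a', 'b'] -> ['a', 'd', 'b']
'a': index 0 in ['a', 'd', 'b'] -> ['a', 'd', 'b']
'd': index 1 in ['a', 'd', 'b'] -> ['d', 'a', 'b']
'a': index 1 in ['d', 'a', 'b'] -> ['a', 'd', 'b']
'd': index 1 in ['a', 'd', 'b'] -> ['d', 'a', 'b']
'a': index 1 in ['d', 'a', 'b'] -> ['a', 'd', 'b']


Output: [1, 1, 2, 1, 0, 1, 1, 1, 1]


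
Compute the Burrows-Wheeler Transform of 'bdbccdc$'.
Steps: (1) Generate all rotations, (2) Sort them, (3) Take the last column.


Rotations (sorted):
  0: $bdbccdc -> last char: c
  1: bccdc$bd -> last char: d
  2: bdbccdc$ -> last char: $
  3: c$bdbccd -> last char: d
  4: ccdc$bdb -> last char: b
  5: cdc$bdbc -> last char: c
  6: dbccdc$b -> last char: b
  7: dc$bdbcc -> last char: c


BWT = cd$dbcbc


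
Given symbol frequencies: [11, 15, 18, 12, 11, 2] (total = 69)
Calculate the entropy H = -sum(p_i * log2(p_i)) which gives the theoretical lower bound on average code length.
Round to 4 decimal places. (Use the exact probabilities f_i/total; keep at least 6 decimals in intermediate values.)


Per-symbol terms -p_i * log2(p_i) with p_i = f_i/69:
  p = 11/69 = 0.159420: log2(p) = -2.649093, -p*log2(p) = 0.422319
  p = 15/69 = 0.217391: log2(p) = -2.201634, -p*log2(p) = 0.478616
  p = 18/69 = 0.260870: log2(p) = -1.938599, -p*log2(p) = 0.505722
  p = 12/69 = 0.173913: log2(p) = -2.523562, -p*log2(p) = 0.438880
  p = 11/69 = 0.159420: log2(p) = -2.649093, -p*log2(p) = 0.422319
  p = 2/69 = 0.028986: log2(p) = -5.108524, -p*log2(p) = 0.148073
H = 0.422319 + 0.478616 + 0.505722 + 0.438880 + 0.422319 + 0.148073 = 2.415929

H = 2.4159 bits/symbol


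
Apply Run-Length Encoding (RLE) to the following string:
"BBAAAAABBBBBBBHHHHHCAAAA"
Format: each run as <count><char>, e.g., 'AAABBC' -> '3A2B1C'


Scanning runs left to right:
  i=0: run of 'B' x 2 -> '2B'
  i=2: run of 'A' x 5 -> '5A'
  i=7: run of 'B' x 7 -> '7B'
  i=14: run of 'H' x 5 -> '5H'
  i=19: run of 'C' x 1 -> '1C'
  i=20: run of 'A' x 4 -> '4A'

RLE = 2B5A7B5H1C4A


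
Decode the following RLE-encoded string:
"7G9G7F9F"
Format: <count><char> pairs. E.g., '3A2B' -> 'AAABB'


Expanding each <count><char> pair:
  7G -> 'GGGGGGG'
  9G -> 'GGGGGGGGG'
  7F -> 'FFFFFFF'
  9F -> 'FFFFFFFFF'

Decoded = GGGGGGGGGGGGGGGGFFFFFFFFFFFFFFFF


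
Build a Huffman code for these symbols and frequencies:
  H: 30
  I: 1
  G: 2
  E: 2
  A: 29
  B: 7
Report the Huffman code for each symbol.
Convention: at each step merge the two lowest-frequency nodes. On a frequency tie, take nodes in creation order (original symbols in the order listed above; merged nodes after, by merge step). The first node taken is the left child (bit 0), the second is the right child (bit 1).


Huffman tree construction:
Step 1: Merge I(1) + G(2) = 3
Step 2: Merge E(2) + (I+G)(3) = 5
Step 3: Merge (E+(I+G))(5) + B(7) = 12
Step 4: Merge ((E+(I+G))+B)(12) + A(29) = 41
Step 5: Merge H(30) + (((E+(I+G))+B)+A)(41) = 71
Read each symbol's code off the tree from the root (left child = 0, right child = 1).

Codes:
  H: 0 (length 1)
  I: 10010 (length 5)
  G: 10011 (length 5)
  E: 1000 (length 4)
  A: 11 (length 2)
  B: 101 (length 3)
Average code length: 132/71 = 1.8592 bits/symbol


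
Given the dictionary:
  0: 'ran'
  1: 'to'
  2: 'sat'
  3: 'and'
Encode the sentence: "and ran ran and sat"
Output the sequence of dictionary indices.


Look up each word in the dictionary:
  'and' -> 3
  'ran' -> 0
  'ran' -> 0
  'and' -> 3
  'sat' -> 2

Encoded: [3, 0, 0, 3, 2]


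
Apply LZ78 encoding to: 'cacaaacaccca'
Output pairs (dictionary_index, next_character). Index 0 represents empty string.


LZ78 encoding steps:
Dictionary: {0: ''}
Step 1: w='' (idx 0), next='c' -> output (0, 'c'), add 'c' as idx 1
Step 2: w='' (idx 0), next='a' -> output (0, 'a'), add 'a' as idx 2
Step 3: w='c' (idx 1), next='a' -> output (1, 'a'), add 'ca' as idx 3
Step 4: w='a' (idx 2), next='a' -> output (2, 'a'), add 'aa' as idx 4
Step 5: w='ca' (idx 3), next='c' -> output (3, 'c'), add 'cac' as idx 5
Step 6: w='c' (idx 1), next='c' -> output (1, 'c'), add 'cc' as idx 6
Step 7: w='a' (idx 2), end of input -> output (2, '')


Encoded: [(0, 'c'), (0, 'a'), (1, 'a'), (2, 'a'), (3, 'c'), (1, 'c'), (2, '')]


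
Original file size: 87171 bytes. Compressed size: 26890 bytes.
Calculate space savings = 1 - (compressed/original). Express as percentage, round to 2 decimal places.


ratio = compressed/original = 26890/87171 = 0.308474
savings = 1 - ratio = 1 - 0.308474 = 0.691526
as a percentage: 0.691526 * 100 = 69.15%

Space savings = 1 - 26890/87171 = 69.15%


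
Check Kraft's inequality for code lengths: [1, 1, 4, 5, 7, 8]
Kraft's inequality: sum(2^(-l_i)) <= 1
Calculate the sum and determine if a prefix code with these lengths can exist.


Sum = 2^(-1) + 2^(-1) + 2^(-4) + 2^(-5) + 2^(-7) + 2^(-8)
    = 0.5 + 0.5 + 0.0625 + 0.03125 + 0.0078125 + 0.00390625
    = 283/256 = 1.10546875
Since 1.10546875 > 1, Kraft's inequality is NOT satisfied.
A prefix code with these lengths CANNOT exist.

Kraft sum = 1.10546875. Not satisfied.


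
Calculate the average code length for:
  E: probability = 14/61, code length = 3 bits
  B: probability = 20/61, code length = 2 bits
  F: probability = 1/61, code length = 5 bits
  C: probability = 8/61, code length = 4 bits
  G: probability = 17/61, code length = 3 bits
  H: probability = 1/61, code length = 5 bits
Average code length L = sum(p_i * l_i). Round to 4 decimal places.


Weighted contributions p_i * l_i:
  E: (14/61) * 3 = 42/61
  B: (20/61) * 2 = 40/61
  F: (1/61) * 5 = 5/61
  C: (8/61) * 4 = 32/61
  G: (17/61) * 3 = 51/61
  H: (1/61) * 5 = 5/61
Sum = (42 + 40 + 5 + 32 + 51 + 5)/61 = 175/61

L = 175/61 = 2.8689 bits/symbol


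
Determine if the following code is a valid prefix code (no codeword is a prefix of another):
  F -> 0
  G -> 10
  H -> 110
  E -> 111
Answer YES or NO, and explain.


Checking each pair (does one codeword prefix another?):
  F='0' vs G='10': no prefix
  F='0' vs H='110': no prefix
  F='0' vs E='111': no prefix
  G='10' vs F='0': no prefix
  G='10' vs H='110': no prefix
  G='10' vs E='111': no prefix
  H='110' vs F='0': no prefix
  H='110' vs G='10': no prefix
  H='110' vs E='111': no prefix
  E='111' vs F='0': no prefix
  E='111' vs G='10': no prefix
  E='111' vs H='110': no prefix
No violation found over all pairs.

YES -- this is a valid prefix code. No codeword is a prefix of any other codeword.


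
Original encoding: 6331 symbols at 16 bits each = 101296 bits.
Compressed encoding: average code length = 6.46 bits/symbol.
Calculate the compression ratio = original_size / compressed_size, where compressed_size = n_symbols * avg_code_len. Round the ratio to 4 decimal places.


original_size = n_symbols * orig_bits = 6331 * 16 = 101296 bits
compressed_size = n_symbols * avg_code_len = 6331 * 6.46 = 40898.26 bits
ratio = original_size / compressed_size = 101296 / 40898.26 = 2.4768

Compression ratio = 2.4768


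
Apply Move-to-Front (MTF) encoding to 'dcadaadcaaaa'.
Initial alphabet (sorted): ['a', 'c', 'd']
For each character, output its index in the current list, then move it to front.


MTF encoding:
'd': index 2 in ['a', 'c', 'd'] -> ['d', 'a', 'c']
'c': index 2 in ['d', 'a', 'c'] -> ['c', 'd', 'a']
'a': index 2 in ['c', 'd', 'a'] -> ['a', 'c', 'd']
'd': index 2 in ['a', 'c', 'd'] -> ['d', 'a', 'c']
'a': index 1 in ['d', 'a', 'c'] -> ['a', 'd', 'c']
'a': index 0 in ['a', 'd', 'c'] -> ['a', 'd', 'c']
'd': index 1 in ['a', 'd', 'c'] -> ['d', 'a', 'c']
'c': index 2 in ['d', 'a', 'c'] -> ['c', 'd', 'a']
'a': index 2 in ['c', 'd', 'a'] -> ['a', 'c', 'd']
'a': index 0 in ['a', 'c', 'd'] -> ['a', 'c', 'd']
'a': index 0 in ['a', 'c', 'd'] -> ['a', 'c', 'd']
'a': index 0 in ['a', 'c', 'd'] -> ['a', 'c', 'd']


Output: [2, 2, 2, 2, 1, 0, 1, 2, 2, 0, 0, 0]


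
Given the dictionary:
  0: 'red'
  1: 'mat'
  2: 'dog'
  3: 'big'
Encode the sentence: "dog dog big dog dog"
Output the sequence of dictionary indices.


Look up each word in the dictionary:
  'dog' -> 2
  'dog' -> 2
  'big' -> 3
  'dog' -> 2
  'dog' -> 2

Encoded: [2, 2, 3, 2, 2]


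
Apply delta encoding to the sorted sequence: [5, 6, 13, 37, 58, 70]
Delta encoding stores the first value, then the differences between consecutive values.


First value: 5
Deltas:
  6 - 5 = 1
  13 - 6 = 7
  37 - 13 = 24
  58 - 37 = 21
  70 - 58 = 12


Delta encoded: [5, 1, 7, 24, 21, 12]


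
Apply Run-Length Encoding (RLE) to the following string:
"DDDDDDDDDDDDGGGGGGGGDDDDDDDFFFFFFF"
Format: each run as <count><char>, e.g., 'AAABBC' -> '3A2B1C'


Scanning runs left to right:
  i=0: run of 'D' x 12 -> '12D'
  i=12: run of 'G' x 8 -> '8G'
  i=20: run of 'D' x 7 -> '7D'
  i=27: run of 'F' x 7 -> '7F'

RLE = 12D8G7D7F


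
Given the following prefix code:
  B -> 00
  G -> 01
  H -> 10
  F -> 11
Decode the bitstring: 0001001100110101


Decoding step by step:
Bits 00 -> B
Bits 01 -> G
Bits 00 -> B
Bits 11 -> F
Bits 00 -> B
Bits 11 -> F
Bits 01 -> G
Bits 01 -> G


Decoded message: BGBFBFGG


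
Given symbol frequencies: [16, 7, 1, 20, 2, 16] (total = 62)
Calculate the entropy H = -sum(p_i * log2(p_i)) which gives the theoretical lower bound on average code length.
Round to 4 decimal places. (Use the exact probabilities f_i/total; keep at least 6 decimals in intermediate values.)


Per-symbol terms -p_i * log2(p_i) with p_i = f_i/62:
  p = 16/62 = 0.258065: log2(p) = -1.954196, -p*log2(p) = 0.504309
  p = 7/62 = 0.112903: log2(p) = -3.146841, -p*log2(p) = 0.355289
  p = 1/62 = 0.016129: log2(p) = -5.954196, -p*log2(p) = 0.096035
  p = 20/62 = 0.322581: log2(p) = -1.632268, -p*log2(p) = 0.526538
  p = 2/62 = 0.032258: log2(p) = -4.954196, -p*log2(p) = 0.159813
  p = 16/62 = 0.258065: log2(p) = -1.954196, -p*log2(p) = 0.504309
H = 0.504309 + 0.355289 + 0.096035 + 0.526538 + 0.159813 + 0.504309 = 2.146293

H = 2.1463 bits/symbol


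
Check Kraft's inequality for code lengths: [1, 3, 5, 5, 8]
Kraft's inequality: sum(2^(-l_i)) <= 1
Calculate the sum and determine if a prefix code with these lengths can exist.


Sum = 2^(-1) + 2^(-3) + 2^(-5) + 2^(-5) + 2^(-8)
    = 0.5 + 0.125 + 0.03125 + 0.03125 + 0.00390625
    = 177/256 = 0.69140625
Since 0.69140625 <= 1, Kraft's inequality IS satisfied.
A prefix code with these lengths CAN exist.

Kraft sum = 0.69140625. Satisfied.


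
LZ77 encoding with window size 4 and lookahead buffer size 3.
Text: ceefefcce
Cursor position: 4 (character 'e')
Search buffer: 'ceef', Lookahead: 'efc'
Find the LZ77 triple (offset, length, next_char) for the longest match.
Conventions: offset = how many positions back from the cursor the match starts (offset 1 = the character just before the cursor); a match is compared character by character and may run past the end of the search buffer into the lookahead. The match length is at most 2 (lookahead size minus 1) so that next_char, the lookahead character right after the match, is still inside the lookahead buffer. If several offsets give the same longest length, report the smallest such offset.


Try each offset into the search buffer:
  offset=1 (pos 3, char 'f'): match length 0
  offset=2 (pos 2, char 'e'): match length 2
  offset=3 (pos 1, char 'e'): match length 1
  offset=4 (pos 0, char 'c'): match length 0
Longest match has length 2 at offset 2.
next_char = character at position 4 + 2 = 6 -> 'c'

Best match: offset=2, length=2 (matching 'ef' starting at position 2)
LZ77 triple: (2, 2, 'c')


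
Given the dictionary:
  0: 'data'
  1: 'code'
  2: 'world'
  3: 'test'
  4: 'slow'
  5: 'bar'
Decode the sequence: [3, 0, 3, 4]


Look up each index in the dictionary:
  3 -> 'test'
  0 -> 'data'
  3 -> 'test'
  4 -> 'slow'

Decoded: "test data test slow"


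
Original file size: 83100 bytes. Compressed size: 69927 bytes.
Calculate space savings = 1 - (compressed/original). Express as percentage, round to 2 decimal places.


ratio = compressed/original = 69927/83100 = 0.84148
savings = 1 - ratio = 1 - 0.84148 = 0.15852
as a percentage: 0.15852 * 100 = 15.85%

Space savings = 1 - 69927/83100 = 15.85%


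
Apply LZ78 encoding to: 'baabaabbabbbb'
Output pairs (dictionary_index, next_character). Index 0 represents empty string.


LZ78 encoding steps:
Dictionary: {0: ''}
Step 1: w='' (idx 0), next='b' -> output (0, 'b'), add 'b' as idx 1
Step 2: w='' (idx 0), next='a' -> output (0, 'a'), add 'a' as idx 2
Step 3: w='a' (idx 2), next='b' -> output (2, 'b'), add 'ab' as idx 3
Step 4: w='a' (idx 2), next='a' -> output (2, 'a'), add 'aa' as idx 4
Step 5: w='b' (idx 1), next='b' -> output (1, 'b'), add 'bb' as idx 5
Step 6: w='ab' (idx 3), next='b' -> output (3, 'b'), add 'abb' as idx 6
Step 7: w='bb' (idx 5), end of input -> output (5, '')


Encoded: [(0, 'b'), (0, 'a'), (2, 'b'), (2, 'a'), (1, 'b'), (3, 'b'), (5, '')]


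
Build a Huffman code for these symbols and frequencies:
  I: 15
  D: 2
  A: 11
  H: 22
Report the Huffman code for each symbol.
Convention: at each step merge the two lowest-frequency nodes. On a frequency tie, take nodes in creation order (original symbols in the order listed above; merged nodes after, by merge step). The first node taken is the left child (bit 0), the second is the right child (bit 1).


Huffman tree construction:
Step 1: Merge D(2) + A(11) = 13
Step 2: Merge (D+A)(13) + I(15) = 28
Step 3: Merge H(22) + ((D+A)+I)(28) = 50
Read each symbol's code off the tree from the root (left child = 0, right child = 1).

Codes:
  I: 11 (length 2)
  D: 100 (length 3)
  A: 101 (length 3)
  H: 0 (length 1)
Average code length: 91/50 = 1.8200 bits/symbol
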